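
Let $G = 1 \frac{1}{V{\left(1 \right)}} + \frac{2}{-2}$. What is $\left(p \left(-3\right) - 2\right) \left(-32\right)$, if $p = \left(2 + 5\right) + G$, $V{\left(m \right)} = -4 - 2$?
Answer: $624$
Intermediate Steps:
$V{\left(m \right)} = -6$
$G = - \frac{7}{6}$ ($G = 1 \frac{1}{-6} + \frac{2}{-2} = 1 \left(- \frac{1}{6}\right) + 2 \left(- \frac{1}{2}\right) = - \frac{1}{6} - 1 = - \frac{7}{6} \approx -1.1667$)
$p = \frac{35}{6}$ ($p = \left(2 + 5\right) - \frac{7}{6} = 7 - \frac{7}{6} = \frac{35}{6} \approx 5.8333$)
$\left(p \left(-3\right) - 2\right) \left(-32\right) = \left(\frac{35}{6} \left(-3\right) - 2\right) \left(-32\right) = \left(- \frac{35}{2} - 2\right) \left(-32\right) = \left(- \frac{39}{2}\right) \left(-32\right) = 624$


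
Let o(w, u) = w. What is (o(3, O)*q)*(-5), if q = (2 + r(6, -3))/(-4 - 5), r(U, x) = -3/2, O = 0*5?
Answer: 5/6 ≈ 0.83333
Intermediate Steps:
O = 0
r(U, x) = -3/2 (r(U, x) = -3*1/2 = -3/2)
q = -1/18 (q = (2 - 3/2)/(-4 - 5) = (1/2)/(-9) = (1/2)*(-1/9) = -1/18 ≈ -0.055556)
(o(3, O)*q)*(-5) = (3*(-1/18))*(-5) = -1/6*(-5) = 5/6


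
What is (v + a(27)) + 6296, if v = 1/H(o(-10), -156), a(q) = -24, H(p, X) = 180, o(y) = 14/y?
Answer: 1128961/180 ≈ 6272.0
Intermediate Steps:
v = 1/180 ≈ 0.0055556
(v + a(27)) + 6296 = (1/180 - 24) + 6296 = -4319/180 + 6296 = 1128961/180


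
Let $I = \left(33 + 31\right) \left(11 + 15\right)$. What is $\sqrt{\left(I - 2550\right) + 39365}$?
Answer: $\sqrt{38479} \approx 196.16$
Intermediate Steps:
$I = 1664$ ($I = 64 \cdot 26 = 1664$)
$\sqrt{\left(I - 2550\right) + 39365} = \sqrt{\left(1664 - 2550\right) + 39365} = \sqrt{-886 + 39365} = \sqrt{38479}$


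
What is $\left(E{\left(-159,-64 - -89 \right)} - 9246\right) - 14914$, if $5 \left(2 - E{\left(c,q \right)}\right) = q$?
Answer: $-24163$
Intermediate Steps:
$E{\left(c,q \right)} = 2 - \frac{q}{5}$
$\left(E{\left(-159,-64 - -89 \right)} - 9246\right) - 14914 = \left(\left(2 - \frac{-64 - -89}{5}\right) - 9246\right) - 14914 = \left(\left(2 - \frac{-64 + 89}{5}\right) - 9246\right) - 14914 = \left(\left(2 - 5\right) - 9246\right) - 14914 = \left(-3 - 9246\right) - 14914 = -9249 - 14914 = -24163$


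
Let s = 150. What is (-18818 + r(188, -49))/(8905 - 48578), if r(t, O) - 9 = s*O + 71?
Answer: 26088/39673 ≈ 0.65758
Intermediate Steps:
r(t, O) = 80 + 150*O (r(t, O) = 9 + (150*O + 71) = 9 + (71 + 150*O) = 80 + 150*O)
(-18818 + r(188, -49))/(8905 - 48578) = (-18818 + (80 + 150*(-49)))/(8905 - 48578) = (-18818 + (80 - 7350))/(-39673) = (-18818 - 7270)*(-1/39673) = -26088*(-1/39673) = 26088/39673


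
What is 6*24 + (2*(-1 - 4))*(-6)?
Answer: 204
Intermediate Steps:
6*24 + (2*(-1 - 4))*(-6) = 144 + (2*(-5))*(-6) = 144 - 10*(-6) = 144 + 60 = 204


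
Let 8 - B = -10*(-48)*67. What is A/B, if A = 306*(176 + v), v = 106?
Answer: -21573/8038 ≈ -2.6839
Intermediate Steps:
A = 86292 (A = 306*(176 + 106) = 306*282 = 86292)
B = -32152 (B = 8 - (-10*(-48))*67 = 8 - 480*67 = 8 - 1*32160 = 8 - 32160 = -32152)
A/B = 86292/(-32152) = 86292*(-1/32152) = -21573/8038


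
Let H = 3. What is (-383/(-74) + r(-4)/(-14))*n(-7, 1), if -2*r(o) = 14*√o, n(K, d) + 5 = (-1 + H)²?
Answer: -383/74 - I ≈ -5.1757 - 1.0*I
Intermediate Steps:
n(K, d) = -1 (n(K, d) = -5 + (-1 + 3)² = -5 + 2² = -5 + 4 = -1)
r(o) = -7*√o
(-383/(-74) + r(-4)/(-14))*n(-7, 1) = (-383/(-74) - 14*I/(-14))*(-1) = (-383*(-1/74) - 14*I*(-1/14))*(-1) = (383/74 - 14*I*(-1/14))*(-1) = (383/74 + I)*(-1) = -383/74 - I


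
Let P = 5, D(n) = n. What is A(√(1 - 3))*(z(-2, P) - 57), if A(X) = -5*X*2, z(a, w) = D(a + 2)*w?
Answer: 570*I*√2 ≈ 806.1*I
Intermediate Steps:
z(a, w) = w*(2 + a) (z(a, w) = (a + 2)*w = (2 + a)*w = w*(2 + a))
A(X) = -10*X
A(√(1 - 3))*(z(-2, P) - 57) = (-10*√(1 - 3))*(5*(2 - 2) - 57) = (-10*I*√2)*(5*0 - 57) = (-10*I*√2)*(0 - 57) = -10*I*√2*(-57) = 570*I*√2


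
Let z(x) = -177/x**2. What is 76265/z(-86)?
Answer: -564055940/177 ≈ -3.1868e+6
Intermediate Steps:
z(x) = -177/x**2
76265/z(-86) = 76265/((-177/(-86)**2)) = 76265/((-177*1/7396)) = 76265/(-177/7396) = 76265*(-7396/177) = -564055940/177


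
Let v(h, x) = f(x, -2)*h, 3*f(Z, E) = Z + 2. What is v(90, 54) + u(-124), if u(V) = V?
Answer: 1556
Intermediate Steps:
f(Z, E) = 2/3 + Z/3 (f(Z, E) = (Z + 2)/3 = (2 + Z)/3 = 2/3 + Z/3)
v(h, x) = h*(2/3 + x/3) (v(h, x) = (2/3 + x/3)*h = h*(2/3 + x/3))
v(90, 54) + u(-124) = (1/3)*90*(2 + 54) - 124 = (1/3)*90*56 - 124 = 1680 - 124 = 1556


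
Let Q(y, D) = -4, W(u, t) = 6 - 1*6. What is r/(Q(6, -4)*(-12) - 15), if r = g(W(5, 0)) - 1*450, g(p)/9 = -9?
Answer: -177/11 ≈ -16.091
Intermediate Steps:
W(u, t) = 0 (W(u, t) = 6 - 6 = 0)
g(p) = -81 (g(p) = 9*(-9) = -81)
r = -531 (r = -81 - 1*450 = -81 - 450 = -531)
r/(Q(6, -4)*(-12) - 15) = -531/(-4*(-12) - 15) = -531/(48 - 15) = -531/33 = -531*1/33 = -177/11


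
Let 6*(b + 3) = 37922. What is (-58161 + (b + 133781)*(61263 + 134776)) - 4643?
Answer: 82394023093/3 ≈ 2.7465e+10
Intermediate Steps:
b = 18952/3 (b = -3 + (1/6)*37922 = -3 + 18961/3 = 18952/3 ≈ 6317.3)
(-58161 + (b + 133781)*(61263 + 134776)) - 4643 = (-58161 + (18952/3 + 133781)*(61263 + 134776)) - 4643 = (-58161 + (420295/3)*196039) - 4643 = (-58161 + 82394211505/3) - 4643 = 82394037022/3 - 4643 = 82394023093/3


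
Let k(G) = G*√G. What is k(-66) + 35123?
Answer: 35123 - 66*I*√66 ≈ 35123.0 - 536.19*I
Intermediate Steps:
k(G) = G^(3/2)
k(-66) + 35123 = (-66)^(3/2) + 35123 = -66*I*√66 + 35123 = 35123 - 66*I*√66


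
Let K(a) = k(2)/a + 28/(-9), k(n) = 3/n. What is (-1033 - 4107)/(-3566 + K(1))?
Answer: 92520/64217 ≈ 1.4407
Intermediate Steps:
K(a) = -28/9 + 3/(2*a) (K(a) = (3/2)/a + 28/(-9) = (3*(½))/a + 28*(-⅑) = 3/(2*a) - 28/9 = -28/9 + 3/(2*a))
(-1033 - 4107)/(-3566 + K(1)) = (-1033 - 4107)/(-3566 + (1/18)*(27 - 56*1)/1) = -5140/(-3566 + (1/18)*1*(27 - 56)) = -5140/(-3566 + (1/18)*1*(-29)) = -5140/(-3566 - 29/18) = -5140/(-64217/18) = -5140*(-18/64217) = 92520/64217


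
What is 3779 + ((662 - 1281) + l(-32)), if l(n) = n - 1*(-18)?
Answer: 3146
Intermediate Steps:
l(n) = 18 + n (l(n) = n + 18 = 18 + n)
3779 + ((662 - 1281) + l(-32)) = 3779 + ((662 - 1281) + (18 - 32)) = 3779 + (-619 - 14) = 3779 - 633 = 3146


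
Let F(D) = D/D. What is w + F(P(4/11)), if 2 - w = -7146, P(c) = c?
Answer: 7149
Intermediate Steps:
w = 7148 (w = 2 - 1*(-7146) = 2 + 7146 = 7148)
F(D) = 1
w + F(P(4/11)) = 7148 + 1 = 7149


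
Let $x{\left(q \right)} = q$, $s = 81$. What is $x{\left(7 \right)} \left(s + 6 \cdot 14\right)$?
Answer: $1155$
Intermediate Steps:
$x{\left(7 \right)} \left(s + 6 \cdot 14\right) = 7 \left(81 + 6 \cdot 14\right) = 7 \left(81 + 84\right) = 7 \cdot 165 = 1155$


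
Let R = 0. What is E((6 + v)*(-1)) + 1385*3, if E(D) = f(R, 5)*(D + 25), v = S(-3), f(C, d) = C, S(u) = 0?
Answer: 4155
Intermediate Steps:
v = 0
E(D) = 0 (E(D) = 0*(D + 25) = 0*(25 + D) = 0)
E((6 + v)*(-1)) + 1385*3 = 0 + 1385*3 = 0 + 4155 = 4155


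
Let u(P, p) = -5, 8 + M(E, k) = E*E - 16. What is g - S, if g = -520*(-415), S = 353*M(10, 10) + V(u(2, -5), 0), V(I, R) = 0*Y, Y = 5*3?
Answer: 188972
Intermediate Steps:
M(E, k) = -24 + E² (M(E, k) = -8 + (E*E - 16) = -8 + (E² - 16) = -8 + (-16 + E²) = -24 + E²)
Y = 15
V(I, R) = 0 (V(I, R) = 0*15 = 0)
S = 26828 (S = 353*(-24 + 10²) + 0 = 353*(-24 + 100) + 0 = 353*76 + 0 = 26828 + 0 = 26828)
g = 215800
g - S = 215800 - 1*26828 = 215800 - 26828 = 188972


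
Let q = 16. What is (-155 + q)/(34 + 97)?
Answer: -139/131 ≈ -1.0611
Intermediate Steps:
(-155 + q)/(34 + 97) = (-155 + 16)/(34 + 97) = -139/131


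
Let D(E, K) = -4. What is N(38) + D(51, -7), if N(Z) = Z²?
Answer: 1440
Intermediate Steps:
N(38) + D(51, -7) = 38² - 4 = 1444 - 4 = 1440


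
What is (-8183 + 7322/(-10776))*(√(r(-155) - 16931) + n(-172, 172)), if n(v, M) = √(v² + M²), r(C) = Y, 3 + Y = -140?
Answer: -1896027595*√2/1347 - 44093665*I*√17074/5388 ≈ -1.9906e+6 - 1.0693e+6*I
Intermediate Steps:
Y = -143 (Y = -3 - 140 = -143)
r(C) = -143
n(v, M) = √(M² + v²)
(-8183 + 7322/(-10776))*(√(r(-155) - 16931) + n(-172, 172)) = (-8183 + 7322/(-10776))*(√(-143 - 16931) + √(172² + (-172)²)) = (-8183 + 7322*(-1/10776))*(√(-17074) + √(29584 + 29584)) = (-8183 - 3661/5388)*(I*√17074 + √59168) = -44093665*(I*√17074 + 172*√2)/5388 = -44093665*(172*√2 + I*√17074)/5388 = -1896027595*√2/1347 - 44093665*I*√17074/5388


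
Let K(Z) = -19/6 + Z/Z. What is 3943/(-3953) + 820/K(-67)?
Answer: -19500019/51389 ≈ -379.46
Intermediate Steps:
K(Z) = -13/6 (K(Z) = -19*1/6 + 1 = -19/6 + 1 = -13/6)
3943/(-3953) + 820/K(-67) = 3943/(-3953) + 820/(-13/6) = 3943*(-1/3953) + 820*(-6/13) = -3943/3953 - 4920/13 = -19500019/51389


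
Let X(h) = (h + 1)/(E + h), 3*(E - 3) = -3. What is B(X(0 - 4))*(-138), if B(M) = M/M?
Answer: -138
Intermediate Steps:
E = 2 (E = 3 + (1/3)*(-3) = 3 - 1 = 2)
X(h) = (1 + h)/(2 + h) (X(h) = (h + 1)/(2 + h) = (1 + h)/(2 + h))
B(M) = 1
B(X(0 - 4))*(-138) = 1*(-138) = -138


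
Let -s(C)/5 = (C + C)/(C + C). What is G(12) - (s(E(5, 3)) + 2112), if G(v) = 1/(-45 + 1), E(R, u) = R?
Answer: -92709/44 ≈ -2107.0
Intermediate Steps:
s(C) = -5 (s(C) = -5*(C + C)/(C + C) = -5*2*C/(2*C) = -5*2*C*1/(2*C) = -5*1 = -5)
G(v) = -1/44 (G(v) = 1/(-44) = -1/44)
G(12) - (s(E(5, 3)) + 2112) = -1/44 - (-5 + 2112) = -1/44 - 1*2107 = -1/44 - 2107 = -92709/44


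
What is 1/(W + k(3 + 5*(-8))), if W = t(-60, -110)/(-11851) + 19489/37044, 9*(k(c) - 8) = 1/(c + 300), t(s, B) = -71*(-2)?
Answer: 16494174396/140440381175 ≈ 0.11745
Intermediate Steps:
t(s, B) = 142
k(c) = 8 + 1/(9*(300 + c)) (k(c) = 8 + 1/(9*(c + 300)) = 8 + 1/(9*(300 + c)))
W = 32243413/62715492 (W = 142/(-11851) + 19489/37044 = 142*(-1/11851) + 19489*(1/37044) = -142/11851 + 19489/37044 = 32243413/62715492 ≈ 0.51412)
1/(W + k(3 + 5*(-8))) = 1/(32243413/62715492 + (21601 + 72*(3 + 5*(-8)))/(9*(300 + (3 + 5*(-8))))) = 1/(32243413/62715492 + (21601 + 72*(3 - 40))/(9*(300 + (3 - 40)))) = 1/(32243413/62715492 + (21601 + 72*(-37))/(9*(300 - 37))) = 1/(32243413/62715492 + (⅑)*(21601 - 2664)/263) = 1/(32243413/62715492 + (⅑)*(1/263)*18937) = 1/(32243413/62715492 + 18937/2367) = 1/(140440381175/16494174396) = 16494174396/140440381175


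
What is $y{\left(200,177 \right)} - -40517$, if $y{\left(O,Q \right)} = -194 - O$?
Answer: $40123$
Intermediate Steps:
$y{\left(200,177 \right)} - -40517 = \left(-194 - 200\right) - -40517 = \left(-194 - 200\right) + 40517 = -394 + 40517 = 40123$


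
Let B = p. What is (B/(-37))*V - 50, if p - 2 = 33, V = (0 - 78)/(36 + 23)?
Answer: -106420/2183 ≈ -48.749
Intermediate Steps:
V = -78/59 ≈ -1.3220
p = 35 (p = 2 + 33 = 35)
B = 35
(B/(-37))*V - 50 = (35/(-37))*(-78/59) - 50 = (35*(-1/37))*(-78/59) - 50 = -35/37*(-78/59) - 50 = 2730/2183 - 50 = -106420/2183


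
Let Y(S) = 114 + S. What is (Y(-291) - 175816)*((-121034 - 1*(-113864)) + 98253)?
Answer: -16029970419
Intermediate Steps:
(Y(-291) - 175816)*((-121034 - 1*(-113864)) + 98253) = ((114 - 291) - 175816)*((-121034 - 1*(-113864)) + 98253) = (-177 - 175816)*((-121034 + 113864) + 98253) = -175993*(-7170 + 98253) = -175993*91083 = -16029970419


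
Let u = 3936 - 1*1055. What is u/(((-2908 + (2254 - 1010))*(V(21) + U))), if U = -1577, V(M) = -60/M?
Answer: 20167/18402176 ≈ 0.0010959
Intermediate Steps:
u = 2881 (u = 3936 - 1055 = 2881)
u/(((-2908 + (2254 - 1010))*(V(21) + U))) = 2881/(((-2908 + (2254 - 1010))*(-60/21 - 1577))) = 2881/(((-2908 + 1244)*(-60*1/21 - 1577))) = 2881/((-1664*(-20/7 - 1577))) = 2881/((-1664*(-11059/7))) = 2881/(18402176/7) = 2881*(7/18402176) = 20167/18402176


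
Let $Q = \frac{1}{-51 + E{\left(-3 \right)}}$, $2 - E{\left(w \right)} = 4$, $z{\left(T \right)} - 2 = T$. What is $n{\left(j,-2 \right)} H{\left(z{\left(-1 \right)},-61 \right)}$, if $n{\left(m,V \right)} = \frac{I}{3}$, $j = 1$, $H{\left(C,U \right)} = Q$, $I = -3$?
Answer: $\frac{1}{53} \approx 0.018868$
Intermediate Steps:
$z{\left(T \right)} = 2 + T$
$E{\left(w \right)} = -2$ ($E{\left(w \right)} = 2 - 4 = -2$)
$Q = - \frac{1}{53}$ ($Q = \frac{1}{-51 - 2} = \frac{1}{-53} = - \frac{1}{53} \approx -0.018868$)
$H{\left(C,U \right)} = - \frac{1}{53}$
$n{\left(m,V \right)} = -1$ ($n{\left(m,V \right)} = - \frac{3}{3} = \left(-3\right) \frac{1}{3} = -1$)
$n{\left(j,-2 \right)} H{\left(z{\left(-1 \right)},-61 \right)} = \left(-1\right) \left(- \frac{1}{53}\right) = \frac{1}{53}$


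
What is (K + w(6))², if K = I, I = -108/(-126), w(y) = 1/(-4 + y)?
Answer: 361/196 ≈ 1.8418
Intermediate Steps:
I = 6/7 (I = -108*(-1/126) = 6/7 ≈ 0.85714)
K = 6/7 ≈ 0.85714
(K + w(6))² = (6/7 + 1/(-4 + 6))² = (6/7 + 1/2)² = (6/7 + ½)² = (19/14)² = 361/196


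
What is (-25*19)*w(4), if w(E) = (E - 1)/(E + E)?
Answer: -1425/8 ≈ -178.13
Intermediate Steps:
w(E) = (-1 + E)/(2*E) (w(E) = (-1 + E)/((2*E)) = (-1 + E)*(1/(2*E)) = (-1 + E)/(2*E))
(-25*19)*w(4) = (-25*19)*((1/2)*(-1 + 4)/4) = -475*3/(2*4) = -475*3/8 = -1425/8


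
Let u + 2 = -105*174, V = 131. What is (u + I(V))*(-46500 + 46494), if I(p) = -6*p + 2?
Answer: 114336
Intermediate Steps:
u = -18272 (u = -2 - 105*174 = -2 - 18270 = -18272)
I(p) = 2 - 6*p
(u + I(V))*(-46500 + 46494) = (-18272 + (2 - 6*131))*(-46500 + 46494) = (-18272 + (2 - 786))*(-6) = (-18272 - 784)*(-6) = -19056*(-6) = 114336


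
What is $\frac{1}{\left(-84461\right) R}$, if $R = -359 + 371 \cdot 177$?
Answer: $- \frac{1}{5515978988} \approx -1.8129 \cdot 10^{-10}$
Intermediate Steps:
$R = 65308$ ($R = -359 + 65667 = 65308$)
$\frac{1}{\left(-84461\right) R} = \frac{1}{\left(-84461\right) 65308} = \left(- \frac{1}{84461}\right) \frac{1}{65308} = - \frac{1}{5515978988}$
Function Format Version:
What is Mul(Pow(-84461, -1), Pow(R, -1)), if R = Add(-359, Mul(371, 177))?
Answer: Rational(-1, 5515978988) ≈ -1.8129e-10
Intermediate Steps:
R = 65308 (R = Add(-359, 65667) = 65308)
Mul(Pow(-84461, -1), Pow(R, -1)) = Mul(Pow(-84461, -1), Pow(65308, -1)) = Mul(Rational(-1, 84461), Rational(1, 65308)) = Rational(-1, 5515978988)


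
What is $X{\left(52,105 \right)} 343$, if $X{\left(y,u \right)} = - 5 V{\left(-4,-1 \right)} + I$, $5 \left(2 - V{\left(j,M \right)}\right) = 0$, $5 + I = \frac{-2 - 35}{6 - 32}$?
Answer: $- \frac{121079}{26} \approx -4656.9$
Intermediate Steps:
$I = - \frac{93}{26}$ ($I = -5 + \frac{-2 - 35}{6 - 32} = -5 - \frac{37}{-26} = -5 - - \frac{37}{26} = -5 + \frac{37}{26} = - \frac{93}{26} \approx -3.5769$)
$V{\left(j,M \right)} = 2$ ($V{\left(j,M \right)} = 2 - 0 = 2 + 0 = 2$)
$X{\left(y,u \right)} = - \frac{353}{26}$ ($X{\left(y,u \right)} = \left(-5\right) 2 - \frac{93}{26} = -10 - \frac{93}{26} = - \frac{353}{26}$)
$X{\left(52,105 \right)} 343 = \left(- \frac{353}{26}\right) 343 = - \frac{121079}{26}$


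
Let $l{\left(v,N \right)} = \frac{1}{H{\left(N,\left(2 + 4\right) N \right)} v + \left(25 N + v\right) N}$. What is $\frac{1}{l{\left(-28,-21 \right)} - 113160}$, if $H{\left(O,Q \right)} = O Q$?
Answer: $- \frac{62475}{7069671001} \approx -8.837 \cdot 10^{-6}$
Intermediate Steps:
$l{\left(v,N \right)} = \frac{1}{N \left(v + 25 N\right) + 6 v N^{2}}$ ($l{\left(v,N \right)} = \frac{1}{N \left(2 + 4\right) N v + \left(25 N + v\right) N} = \frac{1}{N 6 N v + \left(v + 25 N\right) N} = \frac{1}{6 N^{2} v + N \left(v + 25 N\right)} = \frac{1}{6 v N^{2} + N \left(v + 25 N\right)} = \frac{1}{N \left(v + 25 N\right) + 6 v N^{2}}$)
$\frac{1}{l{\left(-28,-21 \right)} - 113160} = \frac{1}{\frac{1}{\left(-21\right) \left(-28 + 25 \left(-21\right) + 6 \left(-21\right) \left(-28\right)\right)} - 113160} = \frac{1}{- \frac{1}{21 \left(-28 - 525 + 3528\right)} - 113160} = \frac{1}{- \frac{1}{21 \cdot 2975} - 113160} = \frac{1}{\left(- \frac{1}{21}\right) \frac{1}{2975} - 113160} = \frac{1}{- \frac{1}{62475} - 113160} = \frac{1}{- \frac{7069671001}{62475}} = - \frac{62475}{7069671001}$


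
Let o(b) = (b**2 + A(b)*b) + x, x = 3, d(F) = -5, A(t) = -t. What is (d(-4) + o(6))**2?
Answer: 4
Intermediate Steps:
o(b) = 3 (o(b) = (b**2 + (-b)*b) + 3 = (b**2 - b**2) + 3 = 0 + 3 = 3)
(d(-4) + o(6))**2 = (-5 + 3)**2 = (-2)**2 = 4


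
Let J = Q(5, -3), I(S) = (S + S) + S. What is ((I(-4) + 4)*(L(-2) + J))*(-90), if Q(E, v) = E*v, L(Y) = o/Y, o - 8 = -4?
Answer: -12240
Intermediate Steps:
o = 4 (o = 8 - 4 = 4)
L(Y) = 4/Y
I(S) = 3*S (I(S) = 2*S + S = 3*S)
J = -15 (J = 5*(-3) = -15)
((I(-4) + 4)*(L(-2) + J))*(-90) = ((3*(-4) + 4)*(4/(-2) - 15))*(-90) = ((-12 + 4)*(4*(-1/2) - 15))*(-90) = -8*(-2 - 15)*(-90) = -8*(-17)*(-90) = 136*(-90) = -12240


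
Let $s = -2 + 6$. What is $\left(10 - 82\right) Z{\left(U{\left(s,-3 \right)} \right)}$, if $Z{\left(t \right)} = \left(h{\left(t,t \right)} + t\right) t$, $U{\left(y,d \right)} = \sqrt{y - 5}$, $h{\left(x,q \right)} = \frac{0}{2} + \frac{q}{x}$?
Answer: $72 - 72 i \approx 72.0 - 72.0 i$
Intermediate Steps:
$s = 4$
$h{\left(x,q \right)} = \frac{q}{x}$ ($h{\left(x,q \right)} = 0 \cdot \frac{1}{2} + \frac{q}{x} = 0 + \frac{q}{x} = \frac{q}{x}$)
$U{\left(y,d \right)} = \sqrt{-5 + y}$
$Z{\left(t \right)} = t \left(1 + t\right)$ ($Z{\left(t \right)} = \left(\frac{t}{t} + t\right) t = \left(1 + t\right) t = t \left(1 + t\right)$)
$\left(10 - 82\right) Z{\left(U{\left(s,-3 \right)} \right)} = \left(10 - 82\right) \sqrt{-5 + 4} \left(1 + \sqrt{-5 + 4}\right) = - 72 \sqrt{-1} \left(1 + \sqrt{-1}\right) = - 72 i \left(1 + i\right)$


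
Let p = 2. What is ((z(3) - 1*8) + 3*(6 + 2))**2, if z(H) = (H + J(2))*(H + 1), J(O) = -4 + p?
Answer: 400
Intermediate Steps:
J(O) = -2 (J(O) = -4 + 2 = -2)
z(H) = (1 + H)*(-2 + H) (z(H) = (H - 2)*(H + 1) = (-2 + H)*(1 + H) = (1 + H)*(-2 + H))
((z(3) - 1*8) + 3*(6 + 2))**2 = (((-2 + 3**2 - 1*3) - 1*8) + 3*(6 + 2))**2 = (((-2 + 9 - 3) - 8) + 3*8)**2 = ((4 - 8) + 24)**2 = (-4 + 24)**2 = 20**2 = 400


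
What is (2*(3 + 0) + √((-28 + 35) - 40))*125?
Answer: 750 + 125*I*√33 ≈ 750.0 + 718.07*I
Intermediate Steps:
(2*(3 + 0) + √((-28 + 35) - 40))*125 = (2*3 + √(7 - 40))*125 = (6 + √(-33))*125 = (6 + I*√33)*125 = 750 + 125*I*√33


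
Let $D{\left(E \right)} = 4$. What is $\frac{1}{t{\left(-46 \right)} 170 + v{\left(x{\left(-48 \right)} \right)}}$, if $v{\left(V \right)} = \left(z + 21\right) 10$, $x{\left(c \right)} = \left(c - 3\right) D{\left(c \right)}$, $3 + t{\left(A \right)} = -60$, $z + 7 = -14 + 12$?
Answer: $- \frac{1}{10590} \approx -9.4429 \cdot 10^{-5}$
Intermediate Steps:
$z = -9$ ($z = -7 + \left(-14 + 12\right) = -7 - 2 = -9$)
$t{\left(A \right)} = -63$ ($t{\left(A \right)} = -3 - 60 = -63$)
$x{\left(c \right)} = -12 + 4 c$ ($x{\left(c \right)} = \left(c - 3\right) 4 = \left(-3 + c\right) 4 = -12 + 4 c$)
$v{\left(V \right)} = 120$ ($v{\left(V \right)} = \left(-9 + 21\right) 10 = 12 \cdot 10 = 120$)
$\frac{1}{t{\left(-46 \right)} 170 + v{\left(x{\left(-48 \right)} \right)}} = \frac{1}{\left(-63\right) 170 + 120} = \frac{1}{-10710 + 120} = \frac{1}{-10590} = - \frac{1}{10590}$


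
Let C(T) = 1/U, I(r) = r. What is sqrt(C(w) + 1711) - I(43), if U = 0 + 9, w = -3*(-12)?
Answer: -43 + 10*sqrt(154)/3 ≈ -1.6344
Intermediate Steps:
w = 36
U = 9
C(T) = 1/9
sqrt(C(w) + 1711) - I(43) = sqrt(1/9 + 1711) - 1*43 = sqrt(15400/9) - 43 = 10*sqrt(154)/3 - 43 = -43 + 10*sqrt(154)/3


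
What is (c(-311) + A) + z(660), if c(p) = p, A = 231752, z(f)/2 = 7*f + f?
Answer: 242001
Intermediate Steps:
z(f) = 16*f (z(f) = 2*(7*f + f) = 2*(8*f) = 16*f)
(c(-311) + A) + z(660) = (-311 + 231752) + 16*660 = 231441 + 10560 = 242001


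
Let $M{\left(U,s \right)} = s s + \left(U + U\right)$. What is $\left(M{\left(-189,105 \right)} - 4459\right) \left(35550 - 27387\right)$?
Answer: $50512644$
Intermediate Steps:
$M{\left(U,s \right)} = s^{2} + 2 U$
$\left(M{\left(-189,105 \right)} - 4459\right) \left(35550 - 27387\right) = \left(\left(105^{2} + 2 \left(-189\right)\right) - 4459\right) \left(35550 - 27387\right) = \left(\left(11025 - 378\right) - 4459\right) 8163 = \left(10647 - 4459\right) 8163 = 6188 \cdot 8163 = 50512644$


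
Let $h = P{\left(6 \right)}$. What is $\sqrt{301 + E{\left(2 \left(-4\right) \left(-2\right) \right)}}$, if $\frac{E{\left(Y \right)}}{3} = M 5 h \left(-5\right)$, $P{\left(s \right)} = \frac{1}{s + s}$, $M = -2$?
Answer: $\frac{\sqrt{1254}}{2} \approx 17.706$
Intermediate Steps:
$P{\left(s \right)} = \frac{1}{2 s}$
$h = \frac{1}{12}$ ($h = \frac{1}{2 \cdot 6} = \frac{1}{2} \cdot \frac{1}{6} = \frac{1}{12} \approx 0.083333$)
$E{\left(Y \right)} = \frac{25}{2}$ ($E{\left(Y \right)} = 3 \left(-2\right) 5 \cdot \frac{1}{12} \left(-5\right) = 3 \left(\left(-10\right) \left(- \frac{5}{12}\right)\right) = 3 \cdot \frac{25}{6} = \frac{25}{2}$)
$\sqrt{301 + E{\left(2 \left(-4\right) \left(-2\right) \right)}} = \sqrt{301 + \frac{25}{2}} = \sqrt{\frac{627}{2}} = \frac{\sqrt{1254}}{2}$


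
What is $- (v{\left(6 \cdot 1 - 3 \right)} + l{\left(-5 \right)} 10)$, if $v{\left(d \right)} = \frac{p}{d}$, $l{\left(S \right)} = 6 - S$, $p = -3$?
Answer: $-109$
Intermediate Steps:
$v{\left(d \right)} = - \frac{3}{d}$
$- (v{\left(6 \cdot 1 - 3 \right)} + l{\left(-5 \right)} 10) = - (- \frac{3}{6 \cdot 1 - 3} + \left(6 - -5\right) 10) = - (- \frac{3}{6 - 3} + \left(6 + 5\right) 10) = - (- \frac{3}{3} + 11 \cdot 10) = - (\left(-3\right) \frac{1}{3} + 110) = - (-1 + 110) = \left(-1\right) 109 = -109$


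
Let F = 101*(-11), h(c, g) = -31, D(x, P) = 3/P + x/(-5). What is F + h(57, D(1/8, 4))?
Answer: -1142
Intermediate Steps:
D(x, P) = 3/P - x/5 (D(x, P) = 3/P + x*(-⅕) = 3/P - x/5)
F = -1111
F + h(57, D(1/8, 4)) = -1111 - 31 = -1142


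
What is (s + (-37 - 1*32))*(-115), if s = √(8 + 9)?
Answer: 7935 - 115*√17 ≈ 7460.8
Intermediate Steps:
s = √17 ≈ 4.1231
(s + (-37 - 1*32))*(-115) = (√17 + (-37 - 1*32))*(-115) = (√17 + (-37 - 32))*(-115) = (√17 - 69)*(-115) = (-69 + √17)*(-115) = 7935 - 115*√17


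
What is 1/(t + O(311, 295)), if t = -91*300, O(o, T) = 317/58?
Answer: -58/1583083 ≈ -3.6637e-5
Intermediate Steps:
O(o, T) = 317/58 (O(o, T) = 317*(1/58) = 317/58)
t = -27300
1/(t + O(311, 295)) = 1/(-27300 + 317/58) = 1/(-1583083/58) = -58/1583083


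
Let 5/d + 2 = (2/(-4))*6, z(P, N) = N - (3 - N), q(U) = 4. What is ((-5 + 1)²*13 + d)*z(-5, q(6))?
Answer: 1035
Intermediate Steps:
z(P, N) = -3 + 2*N (z(P, N) = N + (-3 + N) = -3 + 2*N)
d = -1 (d = 5/(-2 + (2/(-4))*6) = 5/(-2 + (2*(-¼))*6) = 5/(-2 - ½*6) = 5/(-2 - 3) = 5/(-5) = 5*(-⅕) = -1)
((-5 + 1)²*13 + d)*z(-5, q(6)) = ((-5 + 1)²*13 - 1)*(-3 + 2*4) = ((-4)²*13 - 1)*(-3 + 8) = (16*13 - 1)*5 = (208 - 1)*5 = 207*5 = 1035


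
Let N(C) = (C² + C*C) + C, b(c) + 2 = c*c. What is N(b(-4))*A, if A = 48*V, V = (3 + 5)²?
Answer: 1247232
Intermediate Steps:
V = 64 (V = 8² = 64)
b(c) = -2 + c² (b(c) = -2 + c*c = -2 + c²)
N(C) = C + 2*C² (N(C) = (C² + C²) + C = 2*C² + C = C + 2*C²)
A = 3072 (A = 48*64 = 3072)
N(b(-4))*A = ((-2 + (-4)²)*(1 + 2*(-2 + (-4)²)))*3072 = ((-2 + 16)*(1 + 2*(-2 + 16)))*3072 = (14*(1 + 2*14))*3072 = (14*(1 + 28))*3072 = (14*29)*3072 = 406*3072 = 1247232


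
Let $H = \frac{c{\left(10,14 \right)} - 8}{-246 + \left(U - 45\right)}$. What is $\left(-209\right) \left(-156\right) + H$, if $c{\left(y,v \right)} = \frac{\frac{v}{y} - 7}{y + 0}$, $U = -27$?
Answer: $\frac{129601007}{3975} \approx 32604.0$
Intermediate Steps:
$c{\left(y,v \right)} = \frac{-7 + \frac{v}{y}}{y}$
$H = \frac{107}{3975}$ ($H = \frac{\frac{14 - 70}{100} - 8}{-246 - 72} = \frac{\frac{1}{100} \left(-56\right) - 8}{-246 - 72} = \frac{- \frac{14}{25} - 8}{-318} = \left(- \frac{214}{25}\right) \left(- \frac{1}{318}\right) = \frac{107}{3975} \approx 0.026918$)
$\left(-209\right) \left(-156\right) + H = \left(-209\right) \left(-156\right) + \frac{107}{3975} = 32604 + \frac{107}{3975} = \frac{129601007}{3975}$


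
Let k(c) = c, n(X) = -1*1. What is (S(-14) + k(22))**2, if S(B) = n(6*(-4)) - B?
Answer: 1225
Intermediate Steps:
n(X) = -1
S(B) = -1 - B
(S(-14) + k(22))**2 = ((-1 - 1*(-14)) + 22)**2 = ((-1 + 14) + 22)**2 = (13 + 22)**2 = 35**2 = 1225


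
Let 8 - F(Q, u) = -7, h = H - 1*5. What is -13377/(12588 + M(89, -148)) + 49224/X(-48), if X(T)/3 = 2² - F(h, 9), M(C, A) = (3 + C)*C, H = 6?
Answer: -6959995/4664 ≈ -1492.3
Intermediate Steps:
h = 1 (h = 6 - 1*5 = 6 - 5 = 1)
M(C, A) = C*(3 + C)
F(Q, u) = 15 (F(Q, u) = 8 - 1*(-7) = 8 + 7 = 15)
X(T) = -33 (X(T) = 3*(2² - 1*15) = 3*(4 - 15) = 3*(-11) = -33)
-13377/(12588 + M(89, -148)) + 49224/X(-48) = -13377/(12588 + 89*(3 + 89)) + 49224/(-33) = -13377/(12588 + 89*92) + 49224*(-1/33) = -13377/(12588 + 8188) - 16408/11 = -13377/20776 - 16408/11 = -13377*1/20776 - 16408/11 = -273/424 - 16408/11 = -6959995/4664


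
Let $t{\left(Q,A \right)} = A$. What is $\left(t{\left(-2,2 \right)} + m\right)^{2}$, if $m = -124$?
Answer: $14884$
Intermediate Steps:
$\left(t{\left(-2,2 \right)} + m\right)^{2} = \left(2 - 124\right)^{2} = \left(-122\right)^{2} = 14884$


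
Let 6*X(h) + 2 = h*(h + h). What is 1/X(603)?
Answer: 3/363608 ≈ 8.2506e-6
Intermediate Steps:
X(h) = -⅓ + h²/3 (X(h) = -⅓ + (h*(h + h))/6 = -⅓ + (h*(2*h))/6 = -⅓ + (2*h²)/6 = -⅓ + h²/3)
1/X(603) = 1/(-⅓ + (⅓)*603²) = 1/(-⅓ + (⅓)*363609) = 1/(-⅓ + 121203) = 1/(363608/3) = 3/363608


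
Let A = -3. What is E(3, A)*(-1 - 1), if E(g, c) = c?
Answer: 6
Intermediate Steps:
E(3, A)*(-1 - 1) = -3*(-1 - 1) = -3*(-2) = 6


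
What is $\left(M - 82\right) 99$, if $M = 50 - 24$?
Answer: $-5544$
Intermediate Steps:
$M = 26$ ($M = 50 - 24 = 26$)
$\left(M - 82\right) 99 = \left(26 - 82\right) 99 = \left(-56\right) 99 = -5544$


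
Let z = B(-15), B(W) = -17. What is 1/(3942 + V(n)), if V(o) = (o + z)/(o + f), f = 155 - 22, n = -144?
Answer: 11/43523 ≈ 0.00025274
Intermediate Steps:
f = 133
z = -17
V(o) = (-17 + o)/(133 + o) (V(o) = (o - 17)/(o + 133) = (-17 + o)/(133 + o))
1/(3942 + V(n)) = 1/(3942 + (-17 - 144)/(133 - 144)) = 1/(3942 - 161/(-11)) = 1/(3942 - 1/11*(-161)) = 1/(3942 + 161/11) = 1/(43523/11) = 11/43523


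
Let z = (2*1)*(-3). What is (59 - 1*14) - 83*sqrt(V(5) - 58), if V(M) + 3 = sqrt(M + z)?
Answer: 45 - 83*sqrt(-61 + I) ≈ 39.687 - 648.27*I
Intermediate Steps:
z = -6 (z = 2*(-3) = -6)
V(M) = -3 + sqrt(-6 + M) (V(M) = -3 + sqrt(M - 6) = -3 + sqrt(-6 + M))
(59 - 1*14) - 83*sqrt(V(5) - 58) = (59 - 1*14) - 83*sqrt((-3 + sqrt(-6 + 5)) - 58) = (59 - 14) - 83*sqrt((-3 + sqrt(-1)) - 58) = 45 - 83*sqrt((-3 + I) - 58) = 45 - 83*sqrt(-61 + I)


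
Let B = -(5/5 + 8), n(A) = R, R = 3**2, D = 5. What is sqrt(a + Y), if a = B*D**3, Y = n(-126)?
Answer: 6*I*sqrt(31) ≈ 33.407*I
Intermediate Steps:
R = 9
n(A) = 9
Y = 9
B = -9 (B = -(5*(1/5) + 8) = -(1 + 8) = -1*9 = -9)
a = -1125 (a = -9*5**3 = -9*125 = -1125)
sqrt(a + Y) = sqrt(-1125 + 9) = sqrt(-1116) = 6*I*sqrt(31)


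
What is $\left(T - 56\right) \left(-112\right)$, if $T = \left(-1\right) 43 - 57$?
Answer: $17472$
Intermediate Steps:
$T = -100$ ($T = -43 - 57 = -100$)
$\left(T - 56\right) \left(-112\right) = \left(-100 - 56\right) \left(-112\right) = \left(-156\right) \left(-112\right) = 17472$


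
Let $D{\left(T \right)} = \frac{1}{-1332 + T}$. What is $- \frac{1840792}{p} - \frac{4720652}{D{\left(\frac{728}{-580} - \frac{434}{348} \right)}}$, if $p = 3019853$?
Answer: $\frac{8275540570400198806}{1313636055} \approx 6.2997 \cdot 10^{9}$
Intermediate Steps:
$- \frac{1840792}{p} - \frac{4720652}{D{\left(\frac{728}{-580} - \frac{434}{348} \right)}} = - \frac{1840792}{3019853} - \frac{4720652}{\frac{1}{-1332 + \left(\frac{728}{-580} - \frac{434}{348}\right)}} = \left(-1840792\right) \frac{1}{3019853} - \frac{4720652}{\frac{1}{-1332 + \left(728 \left(- \frac{1}{580}\right) - \frac{217}{174}\right)}} = - \frac{1840792}{3019853} - \frac{4720652}{\frac{1}{-1332 - \frac{2177}{870}}} = - \frac{1840792}{3019853} - \frac{4720652}{\frac{1}{- \frac{1161017}{870}}} = - \frac{1840792}{3019853} - \frac{4720652}{- \frac{870}{1161017}} = - \frac{1840792}{3019853} - - \frac{2740378611542}{435} = - \frac{1840792}{3019853} + \frac{2740378611542}{435} = \frac{8275540570400198806}{1313636055}$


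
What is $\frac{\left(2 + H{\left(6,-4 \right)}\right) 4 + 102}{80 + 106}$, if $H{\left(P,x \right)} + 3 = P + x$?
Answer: $\frac{53}{93} \approx 0.56989$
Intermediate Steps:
$H{\left(P,x \right)} = -3 + P + x$ ($H{\left(P,x \right)} = -3 + \left(P + x\right) = -3 + P + x$)
$\frac{\left(2 + H{\left(6,-4 \right)}\right) 4 + 102}{80 + 106} = \frac{\left(2 - 1\right) 4 + 102}{80 + 106} = \frac{\left(2 - 1\right) 4 + 102}{186} = \frac{1 \cdot 4 + 102}{186} = \frac{4 + 102}{186} = \frac{1}{186} \cdot 106 = \frac{53}{93}$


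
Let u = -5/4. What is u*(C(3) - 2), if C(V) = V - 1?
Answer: 0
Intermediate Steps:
C(V) = -1 + V
u = -5/4 (u = -5*¼ = -5/4 ≈ -1.2500)
u*(C(3) - 2) = -5*((-1 + 3) - 2)/4 = -5*(2 - 2)/4 = -5/4*0 = 0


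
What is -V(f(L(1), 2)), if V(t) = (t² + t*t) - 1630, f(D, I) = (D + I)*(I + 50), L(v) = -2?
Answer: 1630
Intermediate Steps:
f(D, I) = (50 + I)*(D + I) (f(D, I) = (D + I)*(50 + I) = (50 + I)*(D + I))
V(t) = -1630 + 2*t² (V(t) = (t² + t²) - 1630 = 2*t² - 1630 = -1630 + 2*t²)
-V(f(L(1), 2)) = -(-1630 + 2*(2² + 50*(-2) + 50*2 - 2*2)²) = -(-1630 + 2*(4 - 100 + 100 - 4)²) = -(-1630 + 2*0²) = -(-1630 + 2*0) = -(-1630 + 0) = -1*(-1630) = 1630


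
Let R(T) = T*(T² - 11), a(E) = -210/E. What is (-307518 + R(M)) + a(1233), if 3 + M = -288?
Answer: -10253006638/411 ≈ -2.4946e+7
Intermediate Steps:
M = -291 (M = -3 - 288 = -291)
R(T) = T*(-11 + T²)
(-307518 + R(M)) + a(1233) = (-307518 - 291*(-11 + (-291)²)) - 210/1233 = (-307518 - 291*(-11 + 84681)) - 210*1/1233 = (-307518 - 291*84670) - 70/411 = (-307518 - 24638970) - 70/411 = -24946488 - 70/411 = -10253006638/411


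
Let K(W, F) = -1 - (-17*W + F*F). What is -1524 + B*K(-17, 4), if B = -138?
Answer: 40704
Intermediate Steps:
K(W, F) = -1 - F² + 17*W (K(W, F) = -1 - (-17*W + F²) = -1 - (F² - 17*W) = -1 + (-F² + 17*W) = -1 - F² + 17*W)
-1524 + B*K(-17, 4) = -1524 - 138*(-1 - 1*4² + 17*(-17)) = -1524 - 138*(-1 - 1*16 - 289) = -1524 - 138*(-1 - 16 - 289) = -1524 - 138*(-306) = -1524 + 42228 = 40704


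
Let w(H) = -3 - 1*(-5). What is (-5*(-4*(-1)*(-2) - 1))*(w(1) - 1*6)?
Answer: -180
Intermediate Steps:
w(H) = 2 (w(H) = -3 + 5 = 2)
(-5*(-4*(-1)*(-2) - 1))*(w(1) - 1*6) = (-5*(-4*(-1)*(-2) - 1))*(2 - 1*6) = (-5*(4*(-2) - 1))*(2 - 6) = -5*(-8 - 1)*(-4) = -5*(-9)*(-4) = 45*(-4) = -180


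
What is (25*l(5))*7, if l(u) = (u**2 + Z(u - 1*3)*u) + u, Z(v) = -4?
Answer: 1750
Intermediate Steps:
l(u) = u**2 - 3*u (l(u) = (u**2 - 4*u) + u = u**2 - 3*u)
(25*l(5))*7 = (25*(5*(-3 + 5)))*7 = (25*(5*2))*7 = (25*10)*7 = 250*7 = 1750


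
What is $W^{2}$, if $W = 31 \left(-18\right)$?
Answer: $311364$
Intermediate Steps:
$W = -558$
$W^{2} = \left(-558\right)^{2} = 311364$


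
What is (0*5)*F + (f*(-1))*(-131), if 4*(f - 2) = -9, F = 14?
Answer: -131/4 ≈ -32.750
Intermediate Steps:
f = -¼ (f = 2 + (¼)*(-9) = 2 - 9/4 = -¼ ≈ -0.25000)
(0*5)*F + (f*(-1))*(-131) = (0*5)*14 - ¼*(-1)*(-131) = 0*14 + (¼)*(-131) = 0 - 131/4 = -131/4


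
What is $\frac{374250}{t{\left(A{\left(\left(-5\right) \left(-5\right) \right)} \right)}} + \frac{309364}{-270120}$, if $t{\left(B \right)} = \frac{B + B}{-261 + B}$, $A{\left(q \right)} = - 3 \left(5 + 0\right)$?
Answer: $\frac{232512465659}{67530} \approx 3.4431 \cdot 10^{6}$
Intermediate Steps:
$A{\left(q \right)} = -15$ ($A{\left(q \right)} = \left(-3\right) 5 = -15$)
$t{\left(B \right)} = \frac{2 B}{-261 + B}$
$\frac{374250}{t{\left(A{\left(\left(-5\right) \left(-5\right) \right)} \right)}} + \frac{309364}{-270120} = \frac{374250}{2 \left(-15\right) \frac{1}{-261 - 15}} + \frac{309364}{-270120} = \frac{374250}{2 \left(-15\right) \frac{1}{-276}} + 309364 \left(- \frac{1}{270120}\right) = \frac{374250}{2 \left(-15\right) \left(- \frac{1}{276}\right)} - \frac{77341}{67530} = \frac{374250}{\frac{5}{46}} - \frac{77341}{67530} = 374250 \cdot \frac{46}{5} - \frac{77341}{67530} = 3443100 - \frac{77341}{67530} = \frac{232512465659}{67530}$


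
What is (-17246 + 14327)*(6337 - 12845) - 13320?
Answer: 18983532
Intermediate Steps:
(-17246 + 14327)*(6337 - 12845) - 13320 = -2919*(-6508) - 13320 = 18996852 - 13320 = 18983532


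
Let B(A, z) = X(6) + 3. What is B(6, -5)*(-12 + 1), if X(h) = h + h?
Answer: -165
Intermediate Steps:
X(h) = 2*h
B(A, z) = 15 (B(A, z) = 2*6 + 3 = 12 + 3 = 15)
B(6, -5)*(-12 + 1) = 15*(-12 + 1) = 15*(-11) = -165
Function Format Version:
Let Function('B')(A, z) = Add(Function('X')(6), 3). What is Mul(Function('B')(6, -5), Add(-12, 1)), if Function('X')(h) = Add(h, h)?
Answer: -165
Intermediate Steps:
Function('X')(h) = Mul(2, h)
Function('B')(A, z) = 15 (Function('B')(A, z) = Add(Mul(2, 6), 3) = Add(12, 3) = 15)
Mul(Function('B')(6, -5), Add(-12, 1)) = Mul(15, Add(-12, 1)) = Mul(15, -11) = -165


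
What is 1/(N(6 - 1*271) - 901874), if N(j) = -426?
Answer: -1/902300 ≈ -1.1083e-6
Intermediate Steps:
1/(N(6 - 1*271) - 901874) = 1/(-426 - 901874) = 1/(-902300) = -1/902300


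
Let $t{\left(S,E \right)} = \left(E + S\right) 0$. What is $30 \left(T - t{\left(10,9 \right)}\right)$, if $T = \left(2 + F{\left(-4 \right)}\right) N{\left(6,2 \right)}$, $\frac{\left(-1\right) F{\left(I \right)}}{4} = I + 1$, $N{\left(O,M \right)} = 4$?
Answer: $1680$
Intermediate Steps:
$F{\left(I \right)} = -4 - 4 I$ ($F{\left(I \right)} = - 4 \left(I + 1\right) = - 4 \left(1 + I\right) = -4 - 4 I$)
$t{\left(S,E \right)} = 0$
$T = 56$ ($T = \left(2 - -12\right) 4 = \left(2 + \left(-4 + 16\right)\right) 4 = \left(2 + 12\right) 4 = 14 \cdot 4 = 56$)
$30 \left(T - t{\left(10,9 \right)}\right) = 30 \left(56 - 0\right) = 30 \left(56 + 0\right) = 30 \cdot 56 = 1680$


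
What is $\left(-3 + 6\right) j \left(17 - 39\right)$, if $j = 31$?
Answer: $-2046$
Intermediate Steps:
$\left(-3 + 6\right) j \left(17 - 39\right) = \left(-3 + 6\right) 31 \left(17 - 39\right) = 3 \cdot 31 \left(-22\right) = 3 \left(-682\right) = -2046$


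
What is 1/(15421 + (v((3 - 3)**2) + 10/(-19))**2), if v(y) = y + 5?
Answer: 361/5574206 ≈ 6.4763e-5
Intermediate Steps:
v(y) = 5 + y
1/(15421 + (v((3 - 3)**2) + 10/(-19))**2) = 1/(15421 + ((5 + (3 - 3)**2) + 10/(-19))**2) = 1/(15421 + ((5 + 0**2) + 10*(-1/19))**2) = 1/(15421 + ((5 + 0) - 10/19)**2) = 1/(15421 + (5 - 10/19)**2) = 1/(15421 + (85/19)**2) = 1/(15421 + 7225/361) = 1/(5574206/361) = 361/5574206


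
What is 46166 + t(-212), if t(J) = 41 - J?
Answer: 46419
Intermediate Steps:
46166 + t(-212) = 46166 + (41 - 1*(-212)) = 46166 + (41 + 212) = 46166 + 253 = 46419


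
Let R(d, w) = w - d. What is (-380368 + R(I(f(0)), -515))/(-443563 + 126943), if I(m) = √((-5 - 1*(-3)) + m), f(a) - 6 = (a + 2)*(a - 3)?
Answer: 126961/105540 + I*√2/316620 ≈ 1.203 + 4.4666e-6*I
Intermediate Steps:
f(a) = 6 + (-3 + a)*(2 + a) (f(a) = 6 + (a + 2)*(a - 3) = 6 + (2 + a)*(-3 + a) = 6 + (-3 + a)*(2 + a))
I(m) = √(-2 + m) (I(m) = √((-5 + 3) + m) = √(-2 + m))
(-380368 + R(I(f(0)), -515))/(-443563 + 126943) = (-380368 + (-515 - √(-2 + 0*(-1 + 0))))/(-443563 + 126943) = (-380368 + (-515 - √(-2 + 0*(-1))))/(-316620) = (-380368 + (-515 - √(-2 + 0)))*(-1/316620) = (-380368 + (-515 - √(-2)))*(-1/316620) = (-380368 + (-515 - I*√2))*(-1/316620) = (-380883 - I*√2)*(-1/316620) = 126961/105540 + I*√2/316620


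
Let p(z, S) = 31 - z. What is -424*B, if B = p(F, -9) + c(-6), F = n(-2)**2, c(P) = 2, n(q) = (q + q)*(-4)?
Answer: 94552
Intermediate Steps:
n(q) = -8*q (n(q) = (2*q)*(-4) = -8*q)
F = 256 (F = (-8*(-2))**2 = 16**2 = 256)
B = -223 (B = (31 - 1*256) + 2 = (31 - 256) + 2 = -225 + 2 = -223)
-424*B = -424*(-223) = 94552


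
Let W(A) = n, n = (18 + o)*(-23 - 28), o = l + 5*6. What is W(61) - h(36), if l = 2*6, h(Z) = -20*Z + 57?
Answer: -2397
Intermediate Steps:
h(Z) = 57 - 20*Z
l = 12
o = 42 (o = 12 + 5*6 = 12 + 30 = 42)
n = -3060 (n = (18 + 42)*(-23 - 28) = 60*(-51) = -3060)
W(A) = -3060
W(61) - h(36) = -3060 - (57 - 20*36) = -3060 - (57 - 720) = -3060 - 1*(-663) = -3060 + 663 = -2397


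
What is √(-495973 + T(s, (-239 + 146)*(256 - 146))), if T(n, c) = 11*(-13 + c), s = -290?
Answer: 19*I*√1686 ≈ 780.16*I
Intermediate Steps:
T(n, c) = -143 + 11*c
√(-495973 + T(s, (-239 + 146)*(256 - 146))) = √(-495973 + (-143 + 11*((-239 + 146)*(256 - 146)))) = √(-495973 + (-143 + 11*(-93*110))) = √(-495973 + (-143 + 11*(-10230))) = √(-495973 + (-143 - 112530)) = √(-495973 - 112673) = √(-608646) = 19*I*√1686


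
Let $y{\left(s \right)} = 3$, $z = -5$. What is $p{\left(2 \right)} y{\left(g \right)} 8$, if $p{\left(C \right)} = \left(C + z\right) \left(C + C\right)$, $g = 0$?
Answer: $-288$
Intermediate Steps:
$p{\left(C \right)} = 2 C \left(-5 + C\right)$ ($p{\left(C \right)} = \left(C - 5\right) \left(C + C\right) = \left(-5 + C\right) 2 C = 2 C \left(-5 + C\right)$)
$p{\left(2 \right)} y{\left(g \right)} 8 = 2 \cdot 2 \left(-5 + 2\right) 3 \cdot 8 = 2 \cdot 2 \left(-3\right) 3 \cdot 8 = \left(-12\right) 3 \cdot 8 = \left(-36\right) 8 = -288$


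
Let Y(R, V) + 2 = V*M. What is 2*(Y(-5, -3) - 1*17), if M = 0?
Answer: -38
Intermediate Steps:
Y(R, V) = -2 (Y(R, V) = -2 + V*0 = -2 + 0 = -2)
2*(Y(-5, -3) - 1*17) = 2*(-2 - 1*17) = 2*(-2 - 17) = 2*(-19) = -38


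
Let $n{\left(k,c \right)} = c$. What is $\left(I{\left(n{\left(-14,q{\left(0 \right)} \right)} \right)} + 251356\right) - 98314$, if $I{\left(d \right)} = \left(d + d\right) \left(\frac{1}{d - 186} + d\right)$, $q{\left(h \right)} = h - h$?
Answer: $153042$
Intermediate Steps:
$q{\left(h \right)} = 0$
$I{\left(d \right)} = 2 d \left(d + \frac{1}{-186 + d}\right)$ ($I{\left(d \right)} = 2 d \left(\frac{1}{-186 + d} + d\right) = 2 d \left(d + \frac{1}{-186 + d}\right)$)
$\left(I{\left(n{\left(-14,q{\left(0 \right)} \right)} \right)} + 251356\right) - 98314 = \left(2 \cdot 0 \frac{1}{-186 + 0} \left(1 + 0^{2} - 0\right) + 251356\right) - 98314 = \left(2 \cdot 0 \frac{1}{-186} \left(1 + 0 + 0\right) + 251356\right) - 98314 = \left(2 \cdot 0 \left(- \frac{1}{186}\right) 1 + 251356\right) - 98314 = \left(0 + 251356\right) - 98314 = 251356 - 98314 = 153042$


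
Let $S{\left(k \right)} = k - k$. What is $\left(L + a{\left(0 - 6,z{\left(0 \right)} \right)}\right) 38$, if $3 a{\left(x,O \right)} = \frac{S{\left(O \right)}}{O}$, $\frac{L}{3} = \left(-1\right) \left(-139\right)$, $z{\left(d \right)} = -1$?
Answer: $15846$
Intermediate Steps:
$L = 417$ ($L = 3 \left(\left(-1\right) \left(-139\right)\right) = 3 \cdot 139 = 417$)
$S{\left(k \right)} = 0$
$a{\left(x,O \right)} = 0$ ($a{\left(x,O \right)} = \frac{0 \frac{1}{O}}{3} = \frac{1}{3} \cdot 0 = 0$)
$\left(L + a{\left(0 - 6,z{\left(0 \right)} \right)}\right) 38 = \left(417 + 0\right) 38 = 417 \cdot 38 = 15846$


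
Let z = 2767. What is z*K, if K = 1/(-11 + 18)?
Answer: 2767/7 ≈ 395.29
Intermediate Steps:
K = ⅐ (K = 1/7 = ⅐ ≈ 0.14286)
z*K = 2767*(⅐) = 2767/7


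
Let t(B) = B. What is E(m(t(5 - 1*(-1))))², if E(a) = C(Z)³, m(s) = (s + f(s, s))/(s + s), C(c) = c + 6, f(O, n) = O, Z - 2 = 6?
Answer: 7529536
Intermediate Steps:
Z = 8 (Z = 2 + 6 = 8)
C(c) = 6 + c
m(s) = 1 (m(s) = (s + s)/(s + s) = (2*s)/((2*s)) = (2*s)*(1/(2*s)) = 1)
E(a) = 2744 (E(a) = (6 + 8)³ = 14³ = 2744)
E(m(t(5 - 1*(-1))))² = 2744² = 7529536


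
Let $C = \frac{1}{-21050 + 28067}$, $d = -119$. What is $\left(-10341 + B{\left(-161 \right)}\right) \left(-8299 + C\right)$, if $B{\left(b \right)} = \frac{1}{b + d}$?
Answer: $\frac{84307838991721}{982380} \approx 8.582 \cdot 10^{7}$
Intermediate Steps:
$B{\left(b \right)} = \frac{1}{-119 + b}$ ($B{\left(b \right)} = \frac{1}{b - 119} = \frac{1}{-119 + b}$)
$C = \frac{1}{7017} \approx 0.00014251$
$\left(-10341 + B{\left(-161 \right)}\right) \left(-8299 + C\right) = \left(-10341 + \frac{1}{-119 - 161}\right) \left(-8299 + \frac{1}{7017}\right) = \left(-10341 + \frac{1}{-280}\right) \left(- \frac{58234082}{7017}\right) = \left(-10341 - \frac{1}{280}\right) \left(- \frac{58234082}{7017}\right) = \left(- \frac{2895481}{280}\right) \left(- \frac{58234082}{7017}\right) = \frac{84307838991721}{982380}$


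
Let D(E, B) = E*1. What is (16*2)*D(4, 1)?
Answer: 128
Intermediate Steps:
D(E, B) = E
(16*2)*D(4, 1) = (16*2)*4 = 32*4 = 128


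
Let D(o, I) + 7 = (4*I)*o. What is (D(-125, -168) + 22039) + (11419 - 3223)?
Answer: 114228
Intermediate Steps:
D(o, I) = -7 + 4*I*o (D(o, I) = -7 + (4*I)*o = -7 + 4*I*o)
(D(-125, -168) + 22039) + (11419 - 3223) = ((-7 + 4*(-168)*(-125)) + 22039) + (11419 - 3223) = ((-7 + 84000) + 22039) + 8196 = (83993 + 22039) + 8196 = 106032 + 8196 = 114228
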